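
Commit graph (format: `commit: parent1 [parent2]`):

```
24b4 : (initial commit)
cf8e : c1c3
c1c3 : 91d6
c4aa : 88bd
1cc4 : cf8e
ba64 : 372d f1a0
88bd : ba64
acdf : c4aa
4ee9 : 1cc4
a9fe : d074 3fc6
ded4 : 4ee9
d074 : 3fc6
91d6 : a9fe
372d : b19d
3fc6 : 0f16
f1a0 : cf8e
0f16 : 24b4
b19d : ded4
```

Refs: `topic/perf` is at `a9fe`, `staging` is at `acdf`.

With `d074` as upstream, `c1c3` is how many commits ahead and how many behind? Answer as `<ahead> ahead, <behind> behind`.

3 ahead, 0 behind

Reachable from c1c3: {0f16, 24b4, 3fc6, 91d6, a9fe, c1c3, d074}.
Reachable from d074: {0f16, 24b4, 3fc6, d074}.
Only in c1c3's history (ahead): {91d6, a9fe, c1c3} — 3.
Only in d074's history (behind): {} — 0.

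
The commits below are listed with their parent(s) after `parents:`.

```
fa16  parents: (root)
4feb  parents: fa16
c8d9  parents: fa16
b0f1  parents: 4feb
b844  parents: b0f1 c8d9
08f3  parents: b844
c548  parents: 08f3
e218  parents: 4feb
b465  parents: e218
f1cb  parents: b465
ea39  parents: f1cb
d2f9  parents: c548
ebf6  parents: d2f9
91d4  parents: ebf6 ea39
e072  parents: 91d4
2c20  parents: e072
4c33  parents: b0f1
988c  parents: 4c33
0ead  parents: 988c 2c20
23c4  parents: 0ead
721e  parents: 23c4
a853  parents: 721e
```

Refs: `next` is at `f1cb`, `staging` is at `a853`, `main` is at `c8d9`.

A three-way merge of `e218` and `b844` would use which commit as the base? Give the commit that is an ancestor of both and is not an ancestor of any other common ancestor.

4feb

Ancestors of e218: {4feb, e218, fa16}.
Ancestors of b844: {4feb, b0f1, b844, c8d9, fa16}.
Common ancestors: {4feb, fa16}.
Among these, 4feb is not an ancestor of any other common ancestor — it is the merge base.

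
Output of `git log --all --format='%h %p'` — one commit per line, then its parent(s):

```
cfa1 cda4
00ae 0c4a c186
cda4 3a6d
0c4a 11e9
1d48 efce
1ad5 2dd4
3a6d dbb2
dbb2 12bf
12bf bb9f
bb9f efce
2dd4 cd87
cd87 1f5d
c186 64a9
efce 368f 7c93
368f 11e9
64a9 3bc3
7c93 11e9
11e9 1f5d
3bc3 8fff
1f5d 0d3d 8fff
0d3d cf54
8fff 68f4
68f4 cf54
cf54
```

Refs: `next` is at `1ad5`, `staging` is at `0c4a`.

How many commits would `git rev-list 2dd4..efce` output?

4

Reachable from efce: {0d3d, 11e9, 1f5d, 368f, 68f4, 7c93, 8fff, cf54, efce}.
Reachable from 2dd4: {0d3d, 1f5d, 2dd4, 68f4, 8fff, cd87, cf54}.
In efce's history but not 2dd4's: {11e9, 368f, 7c93, efce} — 4 commits.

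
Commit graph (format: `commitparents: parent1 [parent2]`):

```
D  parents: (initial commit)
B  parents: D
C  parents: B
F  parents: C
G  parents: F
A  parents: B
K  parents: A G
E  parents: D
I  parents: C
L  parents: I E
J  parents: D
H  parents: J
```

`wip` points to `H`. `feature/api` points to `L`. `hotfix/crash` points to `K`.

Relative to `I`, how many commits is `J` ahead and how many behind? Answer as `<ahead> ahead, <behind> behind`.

1 ahead, 3 behind

Reachable from J: {D, J}.
Reachable from I: {B, C, D, I}.
Only in J's history (ahead): {J} — 1.
Only in I's history (behind): {B, C, I} — 3.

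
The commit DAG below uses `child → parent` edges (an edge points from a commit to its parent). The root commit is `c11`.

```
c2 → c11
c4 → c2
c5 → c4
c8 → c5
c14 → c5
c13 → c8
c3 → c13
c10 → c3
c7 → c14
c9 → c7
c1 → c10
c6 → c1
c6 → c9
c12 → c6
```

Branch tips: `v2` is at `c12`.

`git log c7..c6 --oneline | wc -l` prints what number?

7

Reachable from c6: {c1, c10, c11, c13, c14, c2, c3, c4, c5, c6, c7, c8, c9}.
Reachable from c7: {c11, c14, c2, c4, c5, c7}.
In c6's history but not c7's: {c1, c10, c13, c3, c6, c8, c9} — 7 commits.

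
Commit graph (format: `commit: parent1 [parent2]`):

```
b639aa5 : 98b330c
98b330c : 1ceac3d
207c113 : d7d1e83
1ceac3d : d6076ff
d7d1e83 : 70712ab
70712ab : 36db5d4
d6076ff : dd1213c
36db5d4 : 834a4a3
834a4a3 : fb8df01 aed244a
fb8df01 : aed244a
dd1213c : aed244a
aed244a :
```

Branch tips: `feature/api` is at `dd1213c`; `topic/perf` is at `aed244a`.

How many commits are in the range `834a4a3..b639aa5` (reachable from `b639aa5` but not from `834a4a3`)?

Reachable from b639aa5: {1ceac3d, 98b330c, aed244a, b639aa5, d6076ff, dd1213c}.
Reachable from 834a4a3: {834a4a3, aed244a, fb8df01}.
In b639aa5's history but not 834a4a3's: {1ceac3d, 98b330c, b639aa5, d6076ff, dd1213c} — 5 commits.

5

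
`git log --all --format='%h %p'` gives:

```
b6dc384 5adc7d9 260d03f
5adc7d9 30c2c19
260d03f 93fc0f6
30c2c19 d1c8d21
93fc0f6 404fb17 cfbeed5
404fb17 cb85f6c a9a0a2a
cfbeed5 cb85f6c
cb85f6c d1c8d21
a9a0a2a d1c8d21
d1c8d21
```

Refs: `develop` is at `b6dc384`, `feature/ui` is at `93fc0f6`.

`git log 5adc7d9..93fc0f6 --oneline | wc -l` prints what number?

Reachable from 93fc0f6: {404fb17, 93fc0f6, a9a0a2a, cb85f6c, cfbeed5, d1c8d21}.
Reachable from 5adc7d9: {30c2c19, 5adc7d9, d1c8d21}.
In 93fc0f6's history but not 5adc7d9's: {404fb17, 93fc0f6, a9a0a2a, cb85f6c, cfbeed5} — 5 commits.

5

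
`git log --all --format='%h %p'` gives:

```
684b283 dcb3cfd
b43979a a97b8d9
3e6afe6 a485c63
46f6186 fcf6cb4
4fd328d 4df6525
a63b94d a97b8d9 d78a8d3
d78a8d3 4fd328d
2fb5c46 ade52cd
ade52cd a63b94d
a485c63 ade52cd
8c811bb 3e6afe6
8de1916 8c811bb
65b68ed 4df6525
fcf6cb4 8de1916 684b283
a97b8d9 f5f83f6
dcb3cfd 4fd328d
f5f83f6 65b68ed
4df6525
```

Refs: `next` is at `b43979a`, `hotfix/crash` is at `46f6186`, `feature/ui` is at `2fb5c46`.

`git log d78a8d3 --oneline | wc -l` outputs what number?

Walking parent pointers from d78a8d3: reachable set = {4df6525, 4fd328d, d78a8d3}.
That is 3 commits.

3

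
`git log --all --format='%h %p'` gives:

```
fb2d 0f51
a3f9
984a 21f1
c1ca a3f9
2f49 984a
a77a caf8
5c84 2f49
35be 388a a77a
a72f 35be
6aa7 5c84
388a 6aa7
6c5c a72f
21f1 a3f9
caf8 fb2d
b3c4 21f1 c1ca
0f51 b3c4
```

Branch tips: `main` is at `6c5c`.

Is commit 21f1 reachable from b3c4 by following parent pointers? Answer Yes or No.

Ancestors of b3c4 (commits reachable by following parents): {21f1, a3f9, b3c4, c1ca}.
21f1 is in that set, so it is an ancestor of b3c4.

Yes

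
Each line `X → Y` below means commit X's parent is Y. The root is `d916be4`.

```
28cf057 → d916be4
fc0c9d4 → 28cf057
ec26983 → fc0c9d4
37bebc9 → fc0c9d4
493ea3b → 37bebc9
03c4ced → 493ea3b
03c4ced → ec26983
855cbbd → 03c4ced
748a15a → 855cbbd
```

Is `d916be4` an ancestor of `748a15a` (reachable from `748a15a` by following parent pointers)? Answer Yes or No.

Ancestors of 748a15a (commits reachable by following parents): {03c4ced, 28cf057, 37bebc9, 493ea3b, 748a15a, 855cbbd, d916be4, ec26983, fc0c9d4}.
d916be4 is in that set, so it is an ancestor of 748a15a.

Yes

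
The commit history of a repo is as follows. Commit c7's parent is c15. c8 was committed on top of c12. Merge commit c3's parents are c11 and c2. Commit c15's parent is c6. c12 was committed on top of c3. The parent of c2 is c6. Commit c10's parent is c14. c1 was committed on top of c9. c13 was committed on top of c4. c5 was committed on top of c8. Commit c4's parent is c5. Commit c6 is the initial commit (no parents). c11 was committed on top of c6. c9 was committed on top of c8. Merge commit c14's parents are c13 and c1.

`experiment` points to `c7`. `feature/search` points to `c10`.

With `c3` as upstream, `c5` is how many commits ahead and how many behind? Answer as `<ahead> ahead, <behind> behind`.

Reachable from c5: {c11, c12, c2, c3, c5, c6, c8}.
Reachable from c3: {c11, c2, c3, c6}.
Only in c5's history (ahead): {c12, c5, c8} — 3.
Only in c3's history (behind): {} — 0.

3 ahead, 0 behind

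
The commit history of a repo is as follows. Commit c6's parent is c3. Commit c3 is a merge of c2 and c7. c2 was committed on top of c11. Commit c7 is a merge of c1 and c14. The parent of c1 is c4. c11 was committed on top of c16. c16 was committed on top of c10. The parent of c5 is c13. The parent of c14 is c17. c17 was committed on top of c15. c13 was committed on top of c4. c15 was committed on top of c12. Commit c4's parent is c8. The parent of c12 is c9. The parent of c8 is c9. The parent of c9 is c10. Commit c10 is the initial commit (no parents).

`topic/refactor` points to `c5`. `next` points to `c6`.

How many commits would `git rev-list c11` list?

Walking parent pointers from c11: reachable set = {c10, c11, c16}.
That is 3 commits.

3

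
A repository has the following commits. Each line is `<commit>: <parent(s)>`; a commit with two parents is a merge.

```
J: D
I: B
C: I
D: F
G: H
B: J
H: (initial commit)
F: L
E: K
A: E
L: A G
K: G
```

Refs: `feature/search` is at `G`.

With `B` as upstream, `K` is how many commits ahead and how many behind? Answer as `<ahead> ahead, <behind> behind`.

0 ahead, 7 behind

Reachable from K: {G, H, K}.
Reachable from B: {A, B, D, E, F, G, H, J, K, L}.
Only in K's history (ahead): {} — 0.
Only in B's history (behind): {A, B, D, E, F, J, L} — 7.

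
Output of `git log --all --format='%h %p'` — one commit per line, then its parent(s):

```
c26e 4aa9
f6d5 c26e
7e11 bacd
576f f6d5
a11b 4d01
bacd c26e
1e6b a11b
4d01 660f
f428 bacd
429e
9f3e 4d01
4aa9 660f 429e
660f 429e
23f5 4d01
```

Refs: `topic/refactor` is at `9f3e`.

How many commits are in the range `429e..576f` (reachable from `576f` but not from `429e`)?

5

Reachable from 576f: {429e, 4aa9, 576f, 660f, c26e, f6d5}.
Reachable from 429e: {429e}.
In 576f's history but not 429e's: {4aa9, 576f, 660f, c26e, f6d5} — 5 commits.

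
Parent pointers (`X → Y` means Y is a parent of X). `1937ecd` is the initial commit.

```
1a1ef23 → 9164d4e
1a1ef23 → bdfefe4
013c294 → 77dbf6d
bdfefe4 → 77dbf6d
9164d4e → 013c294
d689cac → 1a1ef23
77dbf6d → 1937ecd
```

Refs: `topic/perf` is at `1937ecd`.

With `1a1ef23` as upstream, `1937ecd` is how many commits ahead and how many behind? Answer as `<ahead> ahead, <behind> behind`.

0 ahead, 5 behind

Reachable from 1937ecd: {1937ecd}.
Reachable from 1a1ef23: {013c294, 1937ecd, 1a1ef23, 77dbf6d, 9164d4e, bdfefe4}.
Only in 1937ecd's history (ahead): {} — 0.
Only in 1a1ef23's history (behind): {013c294, 1a1ef23, 77dbf6d, 9164d4e, bdfefe4} — 5.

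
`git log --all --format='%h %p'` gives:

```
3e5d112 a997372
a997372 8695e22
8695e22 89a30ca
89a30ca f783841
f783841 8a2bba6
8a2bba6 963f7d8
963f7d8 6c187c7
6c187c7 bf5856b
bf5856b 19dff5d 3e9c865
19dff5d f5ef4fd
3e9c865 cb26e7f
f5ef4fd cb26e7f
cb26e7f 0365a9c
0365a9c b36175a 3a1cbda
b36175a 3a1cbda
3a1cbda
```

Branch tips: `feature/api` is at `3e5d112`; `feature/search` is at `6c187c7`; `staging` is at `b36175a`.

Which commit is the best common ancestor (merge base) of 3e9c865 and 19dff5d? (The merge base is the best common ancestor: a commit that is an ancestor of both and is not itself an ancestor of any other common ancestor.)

Ancestors of 3e9c865: {0365a9c, 3a1cbda, 3e9c865, b36175a, cb26e7f}.
Ancestors of 19dff5d: {0365a9c, 19dff5d, 3a1cbda, b36175a, cb26e7f, f5ef4fd}.
Common ancestors: {0365a9c, 3a1cbda, b36175a, cb26e7f}.
Among these, cb26e7f is not an ancestor of any other common ancestor — it is the merge base.

cb26e7f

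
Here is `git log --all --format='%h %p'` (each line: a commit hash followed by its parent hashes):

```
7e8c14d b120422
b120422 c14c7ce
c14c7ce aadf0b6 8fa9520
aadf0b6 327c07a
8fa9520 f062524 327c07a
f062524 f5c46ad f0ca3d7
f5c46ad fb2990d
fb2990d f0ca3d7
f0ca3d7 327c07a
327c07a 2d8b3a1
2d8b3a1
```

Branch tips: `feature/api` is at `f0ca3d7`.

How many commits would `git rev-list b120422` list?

Walking parent pointers from b120422: reachable set = {2d8b3a1, 327c07a, 8fa9520, aadf0b6, b120422, c14c7ce, f062524, f0ca3d7, f5c46ad, fb2990d}.
That is 10 commits.

10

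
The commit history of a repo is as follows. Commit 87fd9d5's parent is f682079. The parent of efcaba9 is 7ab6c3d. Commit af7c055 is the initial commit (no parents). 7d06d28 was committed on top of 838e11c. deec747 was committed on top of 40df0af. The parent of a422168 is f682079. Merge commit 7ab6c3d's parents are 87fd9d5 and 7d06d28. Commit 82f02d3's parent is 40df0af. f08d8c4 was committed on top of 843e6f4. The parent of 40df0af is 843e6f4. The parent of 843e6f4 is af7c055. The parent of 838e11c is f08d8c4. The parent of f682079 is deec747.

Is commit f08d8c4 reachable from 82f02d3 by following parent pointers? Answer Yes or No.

No

Ancestors of 82f02d3: {40df0af, 82f02d3, 843e6f4, af7c055}.
f08d8c4 is not in that set, so it is not an ancestor of 82f02d3.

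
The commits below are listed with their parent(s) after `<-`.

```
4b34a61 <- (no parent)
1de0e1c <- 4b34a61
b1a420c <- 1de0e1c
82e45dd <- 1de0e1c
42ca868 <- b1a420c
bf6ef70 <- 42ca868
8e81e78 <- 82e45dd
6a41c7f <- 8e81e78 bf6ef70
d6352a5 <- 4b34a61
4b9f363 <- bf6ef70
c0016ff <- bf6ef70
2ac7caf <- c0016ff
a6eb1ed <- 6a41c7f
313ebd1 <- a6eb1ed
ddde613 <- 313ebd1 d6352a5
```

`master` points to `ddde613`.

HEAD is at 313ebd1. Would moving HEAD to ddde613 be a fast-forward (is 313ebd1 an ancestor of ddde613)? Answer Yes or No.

A fast-forward from 313ebd1 to ddde613 is possible iff 313ebd1 is an ancestor of ddde613.
Ancestors of ddde613: {1de0e1c, 313ebd1, 42ca868, 4b34a61, 6a41c7f, 82e45dd, 8e81e78, a6eb1ed, b1a420c, bf6ef70, d6352a5, ddde613}.
313ebd1 is among them, so fast-forward is possible.

Yes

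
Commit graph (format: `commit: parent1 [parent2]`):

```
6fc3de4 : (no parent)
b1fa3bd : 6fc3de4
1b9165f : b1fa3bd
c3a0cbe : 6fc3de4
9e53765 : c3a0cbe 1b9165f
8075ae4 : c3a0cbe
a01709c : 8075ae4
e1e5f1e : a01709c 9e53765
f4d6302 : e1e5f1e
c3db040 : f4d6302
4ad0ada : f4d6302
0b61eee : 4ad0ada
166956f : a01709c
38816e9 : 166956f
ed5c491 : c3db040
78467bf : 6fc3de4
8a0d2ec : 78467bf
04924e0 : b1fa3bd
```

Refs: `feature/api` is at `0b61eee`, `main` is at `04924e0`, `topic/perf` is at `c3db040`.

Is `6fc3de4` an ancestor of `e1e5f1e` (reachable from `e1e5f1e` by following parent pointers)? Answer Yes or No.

Ancestors of e1e5f1e (commits reachable by following parents): {1b9165f, 6fc3de4, 8075ae4, 9e53765, a01709c, b1fa3bd, c3a0cbe, e1e5f1e}.
6fc3de4 is in that set, so it is an ancestor of e1e5f1e.

Yes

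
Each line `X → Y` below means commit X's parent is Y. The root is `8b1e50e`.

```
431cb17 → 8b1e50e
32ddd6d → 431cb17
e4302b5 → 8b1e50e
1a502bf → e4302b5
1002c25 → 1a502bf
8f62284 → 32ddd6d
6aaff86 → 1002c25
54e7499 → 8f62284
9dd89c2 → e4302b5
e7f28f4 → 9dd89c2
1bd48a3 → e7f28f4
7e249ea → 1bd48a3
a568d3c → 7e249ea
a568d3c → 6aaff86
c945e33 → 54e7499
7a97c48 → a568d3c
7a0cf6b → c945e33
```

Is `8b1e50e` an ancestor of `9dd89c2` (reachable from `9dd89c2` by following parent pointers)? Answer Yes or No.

Ancestors of 9dd89c2 (commits reachable by following parents): {8b1e50e, 9dd89c2, e4302b5}.
8b1e50e is in that set, so it is an ancestor of 9dd89c2.

Yes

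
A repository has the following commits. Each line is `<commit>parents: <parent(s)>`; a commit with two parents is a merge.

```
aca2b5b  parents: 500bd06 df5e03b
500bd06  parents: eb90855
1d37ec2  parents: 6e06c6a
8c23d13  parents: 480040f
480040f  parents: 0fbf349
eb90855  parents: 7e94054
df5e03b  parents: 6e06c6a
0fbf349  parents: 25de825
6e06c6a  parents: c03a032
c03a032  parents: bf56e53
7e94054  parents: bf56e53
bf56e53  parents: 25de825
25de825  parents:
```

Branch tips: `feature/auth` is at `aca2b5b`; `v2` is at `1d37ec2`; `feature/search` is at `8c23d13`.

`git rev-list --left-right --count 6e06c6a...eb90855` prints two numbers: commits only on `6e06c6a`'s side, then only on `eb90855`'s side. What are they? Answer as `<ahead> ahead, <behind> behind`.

Reachable from 6e06c6a: {25de825, 6e06c6a, bf56e53, c03a032}.
Reachable from eb90855: {25de825, 7e94054, bf56e53, eb90855}.
Only in 6e06c6a's history (ahead): {6e06c6a, c03a032} — 2.
Only in eb90855's history (behind): {7e94054, eb90855} — 2.

2 ahead, 2 behind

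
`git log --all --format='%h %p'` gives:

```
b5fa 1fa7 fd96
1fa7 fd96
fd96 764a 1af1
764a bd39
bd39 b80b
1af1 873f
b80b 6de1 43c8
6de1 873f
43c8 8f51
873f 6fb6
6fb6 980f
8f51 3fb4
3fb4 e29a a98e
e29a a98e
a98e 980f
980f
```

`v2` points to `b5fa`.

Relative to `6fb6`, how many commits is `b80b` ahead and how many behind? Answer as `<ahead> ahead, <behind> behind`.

8 ahead, 0 behind

Reachable from b80b: {3fb4, 43c8, 6de1, 6fb6, 873f, 8f51, 980f, a98e, b80b, e29a}.
Reachable from 6fb6: {6fb6, 980f}.
Only in b80b's history (ahead): {3fb4, 43c8, 6de1, 873f, 8f51, a98e, b80b, e29a} — 8.
Only in 6fb6's history (behind): {} — 0.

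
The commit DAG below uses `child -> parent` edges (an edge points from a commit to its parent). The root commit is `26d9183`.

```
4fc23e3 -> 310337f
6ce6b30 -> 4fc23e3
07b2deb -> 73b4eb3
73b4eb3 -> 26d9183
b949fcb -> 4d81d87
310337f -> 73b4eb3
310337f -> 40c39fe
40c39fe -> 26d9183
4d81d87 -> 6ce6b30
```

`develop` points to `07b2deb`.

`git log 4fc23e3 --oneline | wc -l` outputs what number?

Walking parent pointers from 4fc23e3: reachable set = {26d9183, 310337f, 40c39fe, 4fc23e3, 73b4eb3}.
That is 5 commits.

5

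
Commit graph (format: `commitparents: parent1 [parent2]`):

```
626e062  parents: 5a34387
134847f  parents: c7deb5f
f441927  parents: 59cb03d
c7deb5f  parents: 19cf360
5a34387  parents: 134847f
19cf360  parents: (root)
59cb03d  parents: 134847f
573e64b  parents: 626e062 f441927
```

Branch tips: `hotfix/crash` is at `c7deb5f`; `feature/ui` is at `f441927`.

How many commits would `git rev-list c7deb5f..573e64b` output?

6

Reachable from 573e64b: {134847f, 19cf360, 573e64b, 59cb03d, 5a34387, 626e062, c7deb5f, f441927}.
Reachable from c7deb5f: {19cf360, c7deb5f}.
In 573e64b's history but not c7deb5f's: {134847f, 573e64b, 59cb03d, 5a34387, 626e062, f441927} — 6 commits.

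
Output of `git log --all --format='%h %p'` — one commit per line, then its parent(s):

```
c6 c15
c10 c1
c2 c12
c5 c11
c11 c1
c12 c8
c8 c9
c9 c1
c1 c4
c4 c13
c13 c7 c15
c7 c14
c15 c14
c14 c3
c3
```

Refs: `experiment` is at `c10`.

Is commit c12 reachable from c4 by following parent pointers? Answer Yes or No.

Ancestors of c4: {c13, c14, c15, c3, c4, c7}.
c12 is not in that set, so it is not an ancestor of c4.

No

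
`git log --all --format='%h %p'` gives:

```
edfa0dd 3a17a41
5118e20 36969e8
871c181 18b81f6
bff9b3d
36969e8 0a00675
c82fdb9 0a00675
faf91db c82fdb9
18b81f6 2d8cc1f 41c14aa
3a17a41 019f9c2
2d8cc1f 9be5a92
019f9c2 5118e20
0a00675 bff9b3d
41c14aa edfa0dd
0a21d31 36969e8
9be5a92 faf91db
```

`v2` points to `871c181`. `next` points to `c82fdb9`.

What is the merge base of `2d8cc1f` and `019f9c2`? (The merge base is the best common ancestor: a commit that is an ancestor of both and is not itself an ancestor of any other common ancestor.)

Ancestors of 2d8cc1f: {0a00675, 2d8cc1f, 9be5a92, bff9b3d, c82fdb9, faf91db}.
Ancestors of 019f9c2: {019f9c2, 0a00675, 36969e8, 5118e20, bff9b3d}.
Common ancestors: {0a00675, bff9b3d}.
Among these, 0a00675 is not an ancestor of any other common ancestor — it is the merge base.

0a00675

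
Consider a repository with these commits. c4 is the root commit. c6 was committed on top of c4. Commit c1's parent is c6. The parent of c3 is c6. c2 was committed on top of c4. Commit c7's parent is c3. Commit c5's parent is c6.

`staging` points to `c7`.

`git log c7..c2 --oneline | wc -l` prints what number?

1

Reachable from c2: {c2, c4}.
Reachable from c7: {c3, c4, c6, c7}.
In c2's history but not c7's: {c2} — 1 commit.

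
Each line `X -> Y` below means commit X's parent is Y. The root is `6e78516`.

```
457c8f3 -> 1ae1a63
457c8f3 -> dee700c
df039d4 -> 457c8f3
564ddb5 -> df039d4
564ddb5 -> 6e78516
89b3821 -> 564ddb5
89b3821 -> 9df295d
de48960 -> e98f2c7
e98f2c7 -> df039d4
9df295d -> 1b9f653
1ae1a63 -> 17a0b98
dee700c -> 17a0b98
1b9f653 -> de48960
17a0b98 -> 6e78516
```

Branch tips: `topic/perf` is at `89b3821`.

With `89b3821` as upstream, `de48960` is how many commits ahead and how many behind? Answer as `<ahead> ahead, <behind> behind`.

0 ahead, 4 behind

Reachable from de48960: {17a0b98, 1ae1a63, 457c8f3, 6e78516, de48960, dee700c, df039d4, e98f2c7}.
Reachable from 89b3821: {17a0b98, 1ae1a63, 1b9f653, 457c8f3, 564ddb5, 6e78516, 89b3821, 9df295d, de48960, dee700c, df039d4, e98f2c7}.
Only in de48960's history (ahead): {} — 0.
Only in 89b3821's history (behind): {1b9f653, 564ddb5, 89b3821, 9df295d} — 4.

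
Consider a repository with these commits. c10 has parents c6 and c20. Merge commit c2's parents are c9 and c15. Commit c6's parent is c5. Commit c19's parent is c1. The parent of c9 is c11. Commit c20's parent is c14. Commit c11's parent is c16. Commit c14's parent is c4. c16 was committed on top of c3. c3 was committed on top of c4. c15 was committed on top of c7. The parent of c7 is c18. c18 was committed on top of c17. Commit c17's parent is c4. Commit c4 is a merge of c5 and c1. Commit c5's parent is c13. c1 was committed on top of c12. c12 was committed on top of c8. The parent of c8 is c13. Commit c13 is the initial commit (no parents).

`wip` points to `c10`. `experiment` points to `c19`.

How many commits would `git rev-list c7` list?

Walking parent pointers from c7: reachable set = {c1, c12, c13, c17, c18, c4, c5, c7, c8}.
That is 9 commits.

9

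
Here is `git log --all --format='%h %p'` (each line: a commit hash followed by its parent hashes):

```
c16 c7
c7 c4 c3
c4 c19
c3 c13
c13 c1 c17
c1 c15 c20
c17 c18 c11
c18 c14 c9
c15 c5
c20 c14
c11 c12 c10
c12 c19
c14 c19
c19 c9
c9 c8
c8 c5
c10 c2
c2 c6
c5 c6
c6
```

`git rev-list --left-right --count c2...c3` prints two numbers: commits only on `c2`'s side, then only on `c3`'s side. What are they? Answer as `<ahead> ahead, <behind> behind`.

0 ahead, 15 behind

Reachable from c2: {c2, c6}.
Reachable from c3: {c1, c10, c11, c12, c13, c14, c15, c17, c18, c19, c2, c20, c3, c5, c6, c8, c9}.
Only in c2's history (ahead): {} — 0.
Only in c3's history (behind): {c1, c10, c11, c12, c13, c14, c15, c17, c18, c19, c20, c3, c5, c8, c9} — 15.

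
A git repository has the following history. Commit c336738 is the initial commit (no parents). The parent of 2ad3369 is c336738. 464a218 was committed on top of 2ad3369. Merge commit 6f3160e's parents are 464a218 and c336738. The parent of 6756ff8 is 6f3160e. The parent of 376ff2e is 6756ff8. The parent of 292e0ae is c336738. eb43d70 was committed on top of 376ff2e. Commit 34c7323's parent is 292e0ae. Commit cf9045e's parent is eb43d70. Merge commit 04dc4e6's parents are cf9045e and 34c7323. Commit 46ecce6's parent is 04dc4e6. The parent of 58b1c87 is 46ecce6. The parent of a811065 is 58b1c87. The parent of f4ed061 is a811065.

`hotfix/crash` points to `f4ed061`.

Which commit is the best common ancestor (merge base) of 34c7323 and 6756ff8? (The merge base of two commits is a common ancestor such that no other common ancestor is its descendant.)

Ancestors of 34c7323: {292e0ae, 34c7323, c336738}.
Ancestors of 6756ff8: {2ad3369, 464a218, 6756ff8, 6f3160e, c336738}.
Common ancestors: {c336738}.
The only common ancestor is c336738, so it is the merge base.

c336738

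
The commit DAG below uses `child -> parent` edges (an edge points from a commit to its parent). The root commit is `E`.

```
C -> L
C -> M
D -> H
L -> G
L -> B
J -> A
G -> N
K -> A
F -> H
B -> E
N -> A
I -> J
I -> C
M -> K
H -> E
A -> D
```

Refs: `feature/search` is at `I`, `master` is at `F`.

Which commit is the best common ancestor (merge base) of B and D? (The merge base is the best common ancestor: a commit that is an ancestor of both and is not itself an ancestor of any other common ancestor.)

Ancestors of B: {B, E}.
Ancestors of D: {D, E, H}.
Common ancestors: {E}.
The only common ancestor is E, so it is the merge base.

E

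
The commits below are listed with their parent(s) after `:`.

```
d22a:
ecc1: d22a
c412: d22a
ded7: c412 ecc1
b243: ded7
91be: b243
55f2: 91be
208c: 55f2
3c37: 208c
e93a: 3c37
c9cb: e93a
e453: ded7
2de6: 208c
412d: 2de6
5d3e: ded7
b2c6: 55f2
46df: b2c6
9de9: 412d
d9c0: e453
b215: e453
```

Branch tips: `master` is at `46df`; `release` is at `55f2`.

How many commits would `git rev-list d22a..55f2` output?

6

Reachable from 55f2: {55f2, 91be, b243, c412, d22a, ded7, ecc1}.
Reachable from d22a: {d22a}.
In 55f2's history but not d22a's: {55f2, 91be, b243, c412, ded7, ecc1} — 6 commits.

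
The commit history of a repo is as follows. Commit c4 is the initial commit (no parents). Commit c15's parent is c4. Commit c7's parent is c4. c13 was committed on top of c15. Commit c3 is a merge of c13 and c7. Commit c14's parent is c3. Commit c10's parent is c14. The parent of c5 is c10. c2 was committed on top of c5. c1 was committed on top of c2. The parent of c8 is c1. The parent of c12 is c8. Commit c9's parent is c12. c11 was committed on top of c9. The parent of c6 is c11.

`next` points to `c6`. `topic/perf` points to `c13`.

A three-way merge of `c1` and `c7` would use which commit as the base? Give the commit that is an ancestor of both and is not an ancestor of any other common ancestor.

Ancestors of c1: {c1, c10, c13, c14, c15, c2, c3, c4, c5, c7}.
Ancestors of c7: {c4, c7}.
Common ancestors: {c4, c7}.
Among these, c7 is not an ancestor of any other common ancestor — it is the merge base.

c7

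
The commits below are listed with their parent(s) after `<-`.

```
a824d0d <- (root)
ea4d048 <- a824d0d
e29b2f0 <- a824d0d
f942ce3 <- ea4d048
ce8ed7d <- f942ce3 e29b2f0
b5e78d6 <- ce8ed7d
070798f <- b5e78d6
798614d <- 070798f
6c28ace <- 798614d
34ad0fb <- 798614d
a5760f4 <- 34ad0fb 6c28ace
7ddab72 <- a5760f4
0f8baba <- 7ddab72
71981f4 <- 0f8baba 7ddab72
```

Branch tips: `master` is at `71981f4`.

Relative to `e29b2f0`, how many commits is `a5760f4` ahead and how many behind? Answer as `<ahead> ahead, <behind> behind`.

9 ahead, 0 behind

Reachable from a5760f4: {070798f, 34ad0fb, 6c28ace, 798614d, a5760f4, a824d0d, b5e78d6, ce8ed7d, e29b2f0, ea4d048, f942ce3}.
Reachable from e29b2f0: {a824d0d, e29b2f0}.
Only in a5760f4's history (ahead): {070798f, 34ad0fb, 6c28ace, 798614d, a5760f4, b5e78d6, ce8ed7d, ea4d048, f942ce3} — 9.
Only in e29b2f0's history (behind): {} — 0.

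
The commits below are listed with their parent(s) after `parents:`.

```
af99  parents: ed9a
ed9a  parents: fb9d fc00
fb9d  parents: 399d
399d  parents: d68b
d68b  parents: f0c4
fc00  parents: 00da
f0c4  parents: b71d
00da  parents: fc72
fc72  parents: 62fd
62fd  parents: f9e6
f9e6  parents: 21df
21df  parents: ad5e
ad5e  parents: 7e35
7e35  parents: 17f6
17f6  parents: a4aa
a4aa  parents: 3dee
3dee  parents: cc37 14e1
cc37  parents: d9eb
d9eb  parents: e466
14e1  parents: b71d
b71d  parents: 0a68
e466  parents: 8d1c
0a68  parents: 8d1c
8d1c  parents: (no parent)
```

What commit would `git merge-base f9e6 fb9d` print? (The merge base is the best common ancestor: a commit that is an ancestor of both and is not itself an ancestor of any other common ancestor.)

Ancestors of f9e6: {0a68, 14e1, 17f6, 21df, 3dee, 7e35, 8d1c, a4aa, ad5e, b71d, cc37, d9eb, e466, f9e6}.
Ancestors of fb9d: {0a68, 399d, 8d1c, b71d, d68b, f0c4, fb9d}.
Common ancestors: {0a68, 8d1c, b71d}.
Among these, b71d is not an ancestor of any other common ancestor — it is the merge base.

b71d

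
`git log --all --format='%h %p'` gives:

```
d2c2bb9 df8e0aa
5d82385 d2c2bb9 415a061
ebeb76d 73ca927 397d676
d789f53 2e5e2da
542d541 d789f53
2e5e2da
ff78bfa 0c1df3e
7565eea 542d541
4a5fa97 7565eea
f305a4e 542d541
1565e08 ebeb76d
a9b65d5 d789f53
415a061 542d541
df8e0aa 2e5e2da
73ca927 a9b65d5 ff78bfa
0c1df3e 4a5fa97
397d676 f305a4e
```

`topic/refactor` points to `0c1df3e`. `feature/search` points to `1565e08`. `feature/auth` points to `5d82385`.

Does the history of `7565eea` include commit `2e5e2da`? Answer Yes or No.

Ancestors of 7565eea (commits reachable by following parents): {2e5e2da, 542d541, 7565eea, d789f53}.
2e5e2da is in that set, so it is an ancestor of 7565eea.

Yes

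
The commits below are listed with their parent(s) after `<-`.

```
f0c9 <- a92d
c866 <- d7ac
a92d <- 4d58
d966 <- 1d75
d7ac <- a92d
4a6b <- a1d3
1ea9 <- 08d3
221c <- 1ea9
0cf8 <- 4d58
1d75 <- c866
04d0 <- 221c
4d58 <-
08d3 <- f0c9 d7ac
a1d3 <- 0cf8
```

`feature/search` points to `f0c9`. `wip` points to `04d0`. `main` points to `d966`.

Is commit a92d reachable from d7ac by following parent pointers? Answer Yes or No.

Yes

Ancestors of d7ac (commits reachable by following parents): {4d58, a92d, d7ac}.
a92d is in that set, so it is an ancestor of d7ac.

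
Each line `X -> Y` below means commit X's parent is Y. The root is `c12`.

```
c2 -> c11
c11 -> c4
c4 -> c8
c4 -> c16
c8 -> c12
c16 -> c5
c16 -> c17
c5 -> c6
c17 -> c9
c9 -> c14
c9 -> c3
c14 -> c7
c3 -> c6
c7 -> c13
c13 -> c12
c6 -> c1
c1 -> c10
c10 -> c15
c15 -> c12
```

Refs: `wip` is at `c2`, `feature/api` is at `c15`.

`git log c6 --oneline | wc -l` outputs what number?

5

Walking parent pointers from c6: reachable set = {c1, c10, c12, c15, c6}.
That is 5 commits.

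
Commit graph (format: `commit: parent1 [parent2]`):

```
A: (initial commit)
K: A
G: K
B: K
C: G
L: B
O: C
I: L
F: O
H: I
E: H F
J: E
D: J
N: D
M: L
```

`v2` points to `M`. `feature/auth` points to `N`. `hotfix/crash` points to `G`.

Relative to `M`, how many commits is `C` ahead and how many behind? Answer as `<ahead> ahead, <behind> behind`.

Reachable from C: {A, C, G, K}.
Reachable from M: {A, B, K, L, M}.
Only in C's history (ahead): {C, G} — 2.
Only in M's history (behind): {B, L, M} — 3.

2 ahead, 3 behind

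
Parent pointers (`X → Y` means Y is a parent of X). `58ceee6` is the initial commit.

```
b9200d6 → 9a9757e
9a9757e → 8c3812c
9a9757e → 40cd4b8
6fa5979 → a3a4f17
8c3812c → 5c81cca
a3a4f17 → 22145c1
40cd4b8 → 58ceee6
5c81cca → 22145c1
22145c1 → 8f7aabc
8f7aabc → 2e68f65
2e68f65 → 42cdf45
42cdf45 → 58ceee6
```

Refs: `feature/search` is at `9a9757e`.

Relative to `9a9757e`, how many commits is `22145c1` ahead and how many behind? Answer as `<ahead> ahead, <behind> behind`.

Reachable from 22145c1: {22145c1, 2e68f65, 42cdf45, 58ceee6, 8f7aabc}.
Reachable from 9a9757e: {22145c1, 2e68f65, 40cd4b8, 42cdf45, 58ceee6, 5c81cca, 8c3812c, 8f7aabc, 9a9757e}.
Only in 22145c1's history (ahead): {} — 0.
Only in 9a9757e's history (behind): {40cd4b8, 5c81cca, 8c3812c, 9a9757e} — 4.

0 ahead, 4 behind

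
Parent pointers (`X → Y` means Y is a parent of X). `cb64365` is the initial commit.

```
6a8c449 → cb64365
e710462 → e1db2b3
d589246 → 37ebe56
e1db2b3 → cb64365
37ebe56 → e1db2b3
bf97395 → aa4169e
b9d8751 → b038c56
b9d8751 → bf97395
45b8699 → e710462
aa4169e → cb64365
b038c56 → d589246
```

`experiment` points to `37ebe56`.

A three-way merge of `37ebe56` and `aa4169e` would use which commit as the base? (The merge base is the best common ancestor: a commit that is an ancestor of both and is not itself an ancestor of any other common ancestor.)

Ancestors of 37ebe56: {37ebe56, cb64365, e1db2b3}.
Ancestors of aa4169e: {aa4169e, cb64365}.
Common ancestors: {cb64365}.
The only common ancestor is cb64365, so it is the merge base.

cb64365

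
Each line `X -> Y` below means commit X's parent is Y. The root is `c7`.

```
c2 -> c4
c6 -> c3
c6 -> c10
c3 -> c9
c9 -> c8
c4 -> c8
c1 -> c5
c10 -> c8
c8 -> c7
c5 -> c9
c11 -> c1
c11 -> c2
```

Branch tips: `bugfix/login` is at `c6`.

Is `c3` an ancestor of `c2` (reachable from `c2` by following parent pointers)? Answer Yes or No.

No

Ancestors of c2: {c2, c4, c7, c8}.
c3 is not in that set, so it is not an ancestor of c2.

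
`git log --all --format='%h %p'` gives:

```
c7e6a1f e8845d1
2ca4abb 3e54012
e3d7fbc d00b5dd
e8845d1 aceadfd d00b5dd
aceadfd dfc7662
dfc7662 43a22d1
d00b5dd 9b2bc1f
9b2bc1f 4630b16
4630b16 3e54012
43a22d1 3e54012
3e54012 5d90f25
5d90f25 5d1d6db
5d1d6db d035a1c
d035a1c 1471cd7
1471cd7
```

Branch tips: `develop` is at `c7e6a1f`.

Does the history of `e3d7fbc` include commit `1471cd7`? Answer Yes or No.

Yes

Ancestors of e3d7fbc (commits reachable by following parents): {1471cd7, 3e54012, 4630b16, 5d1d6db, 5d90f25, 9b2bc1f, d00b5dd, d035a1c, e3d7fbc}.
1471cd7 is in that set, so it is an ancestor of e3d7fbc.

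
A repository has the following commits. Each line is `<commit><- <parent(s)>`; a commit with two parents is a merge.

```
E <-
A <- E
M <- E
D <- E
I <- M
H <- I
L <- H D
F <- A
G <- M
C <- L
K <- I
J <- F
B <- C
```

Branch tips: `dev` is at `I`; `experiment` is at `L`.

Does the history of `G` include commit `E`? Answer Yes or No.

Yes

Ancestors of G (commits reachable by following parents): {E, G, M}.
E is in that set, so it is an ancestor of G.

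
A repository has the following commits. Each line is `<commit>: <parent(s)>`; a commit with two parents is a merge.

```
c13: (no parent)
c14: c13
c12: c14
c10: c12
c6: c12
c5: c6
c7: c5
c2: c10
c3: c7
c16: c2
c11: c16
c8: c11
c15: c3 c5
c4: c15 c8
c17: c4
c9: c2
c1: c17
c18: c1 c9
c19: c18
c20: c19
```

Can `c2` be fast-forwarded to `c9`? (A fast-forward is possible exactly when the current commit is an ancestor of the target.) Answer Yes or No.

A fast-forward from c2 to c9 is possible iff c2 is an ancestor of c9.
Ancestors of c9: {c10, c12, c13, c14, c2, c9}.
c2 is among them, so fast-forward is possible.

Yes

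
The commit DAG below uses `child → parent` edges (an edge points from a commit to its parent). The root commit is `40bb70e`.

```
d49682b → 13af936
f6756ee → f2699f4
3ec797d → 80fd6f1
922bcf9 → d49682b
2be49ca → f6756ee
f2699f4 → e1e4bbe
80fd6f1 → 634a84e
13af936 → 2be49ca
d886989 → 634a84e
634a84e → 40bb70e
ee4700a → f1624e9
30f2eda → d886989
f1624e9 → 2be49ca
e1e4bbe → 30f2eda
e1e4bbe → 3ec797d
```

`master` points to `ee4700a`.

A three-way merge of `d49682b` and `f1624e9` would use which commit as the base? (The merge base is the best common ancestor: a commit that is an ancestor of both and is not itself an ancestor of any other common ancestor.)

2be49ca

Ancestors of d49682b: {13af936, 2be49ca, 30f2eda, 3ec797d, 40bb70e, 634a84e, 80fd6f1, d49682b, d886989, e1e4bbe, f2699f4, f6756ee}.
Ancestors of f1624e9: {2be49ca, 30f2eda, 3ec797d, 40bb70e, 634a84e, 80fd6f1, d886989, e1e4bbe, f1624e9, f2699f4, f6756ee}.
Common ancestors: {2be49ca, 30f2eda, 3ec797d, 40bb70e, 634a84e, 80fd6f1, d886989, e1e4bbe, f2699f4, f6756ee}.
Among these, 2be49ca is not an ancestor of any other common ancestor — it is the merge base.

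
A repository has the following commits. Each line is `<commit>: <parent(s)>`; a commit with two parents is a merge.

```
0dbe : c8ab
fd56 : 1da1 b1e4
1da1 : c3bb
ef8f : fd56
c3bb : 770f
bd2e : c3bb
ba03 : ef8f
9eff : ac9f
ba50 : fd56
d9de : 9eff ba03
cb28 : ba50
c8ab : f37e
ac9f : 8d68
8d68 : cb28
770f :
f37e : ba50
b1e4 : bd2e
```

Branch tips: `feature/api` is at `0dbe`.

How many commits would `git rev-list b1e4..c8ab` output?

Reachable from c8ab: {1da1, 770f, b1e4, ba50, bd2e, c3bb, c8ab, f37e, fd56}.
Reachable from b1e4: {770f, b1e4, bd2e, c3bb}.
In c8ab's history but not b1e4's: {1da1, ba50, c8ab, f37e, fd56} — 5 commits.

5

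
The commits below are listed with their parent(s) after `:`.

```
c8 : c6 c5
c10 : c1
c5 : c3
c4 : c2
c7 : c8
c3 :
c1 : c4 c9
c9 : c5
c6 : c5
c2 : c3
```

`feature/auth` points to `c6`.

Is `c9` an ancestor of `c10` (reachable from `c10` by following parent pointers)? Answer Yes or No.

Ancestors of c10 (commits reachable by following parents): {c1, c10, c2, c3, c4, c5, c9}.
c9 is in that set, so it is an ancestor of c10.

Yes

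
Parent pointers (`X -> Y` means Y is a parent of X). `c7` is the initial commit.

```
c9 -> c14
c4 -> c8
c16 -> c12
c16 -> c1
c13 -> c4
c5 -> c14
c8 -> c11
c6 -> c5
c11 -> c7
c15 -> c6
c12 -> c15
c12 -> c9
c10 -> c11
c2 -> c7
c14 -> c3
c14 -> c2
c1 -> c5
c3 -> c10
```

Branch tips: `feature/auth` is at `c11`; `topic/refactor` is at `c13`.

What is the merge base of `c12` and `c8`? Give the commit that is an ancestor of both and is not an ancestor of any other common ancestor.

Ancestors of c12: {c10, c11, c12, c14, c15, c2, c3, c5, c6, c7, c9}.
Ancestors of c8: {c11, c7, c8}.
Common ancestors: {c11, c7}.
Among these, c11 is not an ancestor of any other common ancestor — it is the merge base.

c11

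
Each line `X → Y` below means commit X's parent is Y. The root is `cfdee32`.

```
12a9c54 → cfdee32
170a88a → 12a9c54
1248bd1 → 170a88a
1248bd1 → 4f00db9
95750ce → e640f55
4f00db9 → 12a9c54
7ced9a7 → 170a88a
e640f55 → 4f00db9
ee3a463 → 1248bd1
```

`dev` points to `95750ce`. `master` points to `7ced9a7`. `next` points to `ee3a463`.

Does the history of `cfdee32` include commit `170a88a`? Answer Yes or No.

No

Ancestors of cfdee32: {cfdee32}.
170a88a is not in that set, so it is not an ancestor of cfdee32.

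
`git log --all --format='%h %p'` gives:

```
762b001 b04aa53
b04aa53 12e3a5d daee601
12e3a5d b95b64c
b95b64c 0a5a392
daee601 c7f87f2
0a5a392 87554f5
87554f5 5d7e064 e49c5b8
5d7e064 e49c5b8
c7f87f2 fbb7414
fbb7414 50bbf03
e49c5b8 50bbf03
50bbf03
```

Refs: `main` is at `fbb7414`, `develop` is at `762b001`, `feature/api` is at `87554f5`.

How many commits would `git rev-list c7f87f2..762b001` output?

9

Reachable from 762b001: {0a5a392, 12e3a5d, 50bbf03, 5d7e064, 762b001, 87554f5, b04aa53, b95b64c, c7f87f2, daee601, e49c5b8, fbb7414}.
Reachable from c7f87f2: {50bbf03, c7f87f2, fbb7414}.
In 762b001's history but not c7f87f2's: {0a5a392, 12e3a5d, 5d7e064, 762b001, 87554f5, b04aa53, b95b64c, daee601, e49c5b8} — 9 commits.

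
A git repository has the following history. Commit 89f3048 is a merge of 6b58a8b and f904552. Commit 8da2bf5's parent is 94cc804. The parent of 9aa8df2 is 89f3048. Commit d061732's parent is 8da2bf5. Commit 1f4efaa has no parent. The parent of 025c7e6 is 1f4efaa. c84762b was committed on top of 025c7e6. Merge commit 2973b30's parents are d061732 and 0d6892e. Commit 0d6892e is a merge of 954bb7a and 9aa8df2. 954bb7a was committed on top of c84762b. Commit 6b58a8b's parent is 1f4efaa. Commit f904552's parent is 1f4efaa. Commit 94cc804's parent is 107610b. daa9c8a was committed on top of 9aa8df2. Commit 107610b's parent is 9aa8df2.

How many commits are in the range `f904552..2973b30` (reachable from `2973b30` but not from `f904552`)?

Reachable from 2973b30: {025c7e6, 0d6892e, 107610b, 1f4efaa, 2973b30, 6b58a8b, 89f3048, 8da2bf5, 94cc804, 954bb7a, 9aa8df2, c84762b, d061732, f904552}.
Reachable from f904552: {1f4efaa, f904552}.
In 2973b30's history but not f904552's: {025c7e6, 0d6892e, 107610b, 2973b30, 6b58a8b, 89f3048, 8da2bf5, 94cc804, 954bb7a, 9aa8df2, c84762b, d061732} — 12 commits.

12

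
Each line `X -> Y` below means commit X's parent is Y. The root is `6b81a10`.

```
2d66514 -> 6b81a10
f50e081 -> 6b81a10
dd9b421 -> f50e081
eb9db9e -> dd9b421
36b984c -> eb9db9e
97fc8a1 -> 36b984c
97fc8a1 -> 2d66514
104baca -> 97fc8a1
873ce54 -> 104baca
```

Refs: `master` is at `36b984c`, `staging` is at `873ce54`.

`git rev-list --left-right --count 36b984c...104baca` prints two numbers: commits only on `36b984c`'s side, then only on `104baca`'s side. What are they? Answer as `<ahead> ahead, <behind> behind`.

0 ahead, 3 behind

Reachable from 36b984c: {36b984c, 6b81a10, dd9b421, eb9db9e, f50e081}.
Reachable from 104baca: {104baca, 2d66514, 36b984c, 6b81a10, 97fc8a1, dd9b421, eb9db9e, f50e081}.
Only in 36b984c's history (ahead): {} — 0.
Only in 104baca's history (behind): {104baca, 2d66514, 97fc8a1} — 3.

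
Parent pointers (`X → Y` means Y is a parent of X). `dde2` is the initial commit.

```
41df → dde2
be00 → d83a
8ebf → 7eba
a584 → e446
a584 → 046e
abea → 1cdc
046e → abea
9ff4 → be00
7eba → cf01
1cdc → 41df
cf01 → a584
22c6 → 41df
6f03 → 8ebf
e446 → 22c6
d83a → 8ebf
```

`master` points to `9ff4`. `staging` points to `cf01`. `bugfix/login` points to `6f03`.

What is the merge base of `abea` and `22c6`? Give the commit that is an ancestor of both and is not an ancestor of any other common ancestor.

41df

Ancestors of abea: {1cdc, 41df, abea, dde2}.
Ancestors of 22c6: {22c6, 41df, dde2}.
Common ancestors: {41df, dde2}.
Among these, 41df is not an ancestor of any other common ancestor — it is the merge base.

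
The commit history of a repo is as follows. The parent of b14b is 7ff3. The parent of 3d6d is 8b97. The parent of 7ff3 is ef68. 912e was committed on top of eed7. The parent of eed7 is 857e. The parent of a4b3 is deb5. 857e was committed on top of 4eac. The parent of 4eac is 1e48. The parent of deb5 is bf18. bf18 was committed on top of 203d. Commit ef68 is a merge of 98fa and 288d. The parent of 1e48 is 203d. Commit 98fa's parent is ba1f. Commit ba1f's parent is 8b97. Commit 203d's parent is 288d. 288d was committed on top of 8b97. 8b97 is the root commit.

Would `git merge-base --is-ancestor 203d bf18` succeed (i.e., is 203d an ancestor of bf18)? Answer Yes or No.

Ancestors of bf18 (commits reachable by following parents): {203d, 288d, 8b97, bf18}.
203d is in that set, so it is an ancestor of bf18.

Yes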